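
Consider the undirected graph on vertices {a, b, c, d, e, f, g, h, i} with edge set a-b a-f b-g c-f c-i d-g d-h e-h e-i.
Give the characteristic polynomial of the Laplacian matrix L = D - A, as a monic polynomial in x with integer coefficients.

With the vertex order [a, b, c, d, e, f, g, h, i], the degrees are [2, 2, 2, 2, 2, 2, 2, 2, 2], giving D = diag(2, 2, 2, 2, 2, 2, 2, 2, 2) and L = D - A. L has integer entries, so p(x) = det(xI - L) has integer coefficients. Expanding the determinant yields x^9 - 18x^8 + 135x^7 - 546x^6 + 1287x^5 - 1782x^4 + 1386x^3 - 540x^2 + 81x. The coefficient of x^8 equals -trace(L) = -18, matching the sum of degrees. The eigenvalues sum to 18, which equals trace(L) = 2|E|. By the matrix-tree theorem the graph has (1/9) * product of the nonzero eigenvalues = 9 spanning trees.

x^9 - 18x^8 + 135x^7 - 546x^6 + 1287x^5 - 1782x^4 + 1386x^3 - 540x^2 + 81x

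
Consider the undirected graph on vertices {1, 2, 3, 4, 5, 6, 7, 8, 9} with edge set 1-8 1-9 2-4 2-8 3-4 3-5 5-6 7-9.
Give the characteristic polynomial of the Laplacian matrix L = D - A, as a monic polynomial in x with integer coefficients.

Each diagonal entry of L is the vertex degree and each off-diagonal entry is -1 where an edge is present, 0 otherwise; in the order [1, 2, 3, 4, 5, 6, 7, 8, 9] the diagonal is [2, 2, 2, 2, 2, 1, 1, 2, 2]. L has integer entries, so p(x) = det(xI - L) has integer coefficients. Expanding the determinant yields x^9 - 16x^8 + 105x^7 - 364x^6 + 715x^5 - 792x^4 + 462x^3 - 120x^2 + 9x. Since p(0) = det(-L) = 0, x divides p(x). The largest eigenvalue, 3.8794, is at most the vertex count 9.

x^9 - 16x^8 + 105x^7 - 364x^6 + 715x^5 - 792x^4 + 462x^3 - 120x^2 + 9x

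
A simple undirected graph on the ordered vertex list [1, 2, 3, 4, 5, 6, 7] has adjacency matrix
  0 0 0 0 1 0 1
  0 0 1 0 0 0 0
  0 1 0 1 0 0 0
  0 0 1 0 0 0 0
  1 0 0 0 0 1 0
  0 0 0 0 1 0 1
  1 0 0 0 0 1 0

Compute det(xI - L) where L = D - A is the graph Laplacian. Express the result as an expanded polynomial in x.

Each diagonal entry of L is the vertex degree and each off-diagonal entry is -1 where an edge is present, 0 otherwise; in the order [1, 2, 3, 4, 5, 6, 7] the diagonal is [2, 1, 2, 1, 2, 2, 2]. L has integer entries, so p(x) = det(xI - L) has integer coefficients. Expanding the determinant yields x^7 - 12x^6 + 55x^5 - 120x^4 + 124x^3 - 48x^2. The constant term is 0 because L is singular (the all-ones vector lies in its kernel). The largest eigenvalue, 4, is at most the vertex count 7. There are 2 zeros in the spectrum, matching the 2 components.

x^7 - 12x^6 + 55x^5 - 120x^4 + 124x^3 - 48x^2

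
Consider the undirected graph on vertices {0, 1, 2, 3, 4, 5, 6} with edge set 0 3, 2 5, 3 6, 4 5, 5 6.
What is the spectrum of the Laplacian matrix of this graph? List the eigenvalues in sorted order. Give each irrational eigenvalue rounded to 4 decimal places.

[0, 0, 0.3249, 1, 1.4608, 3, 4.2143]

Reading degrees in the order [0, 1, 2, 3, 4, 5, 6] gives [1, 0, 1, 2, 1, 3, 2]; set D = diag(1, 0, 1, 2, 1, 3, 2) and form L = D - A. L is symmetric positive semidefinite, so every eigenvalue is real and nonnegative. The 2 zero eigenvalues correspond to the 2 connected components.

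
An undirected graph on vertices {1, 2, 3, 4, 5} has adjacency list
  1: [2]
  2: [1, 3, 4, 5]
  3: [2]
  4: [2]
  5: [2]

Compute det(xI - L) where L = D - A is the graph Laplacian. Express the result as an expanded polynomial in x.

Each diagonal entry of L is the vertex degree and each off-diagonal entry is -1 where an edge is present, 0 otherwise; in the order [1, 2, 3, 4, 5] the diagonal is [1, 4, 1, 1, 1]. Computing det(xI - L) by cofactor expansion (or equivalently via sum-over-permutations) gives x^5 - 8x^4 + 18x^3 - 16x^2 + 5x. Since p(0) = det(-L) = 0, x divides p(x). The eigenvalues sum to 8, which equals trace(L) = 2|E|. The largest eigenvalue, 5, is at most the vertex count 5.

x^5 - 8x^4 + 18x^3 - 16x^2 + 5x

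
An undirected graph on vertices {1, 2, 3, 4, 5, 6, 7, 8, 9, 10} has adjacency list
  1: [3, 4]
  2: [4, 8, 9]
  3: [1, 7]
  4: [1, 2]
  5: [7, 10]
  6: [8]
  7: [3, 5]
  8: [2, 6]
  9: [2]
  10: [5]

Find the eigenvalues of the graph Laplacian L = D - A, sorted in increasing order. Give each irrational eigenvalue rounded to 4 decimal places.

[0, 0.1100, 0.4616, 0.6697, 1.2415, 2, 2.4010, 3.0579, 3.7120, 4.3463]

Each diagonal entry of L is the vertex degree and each off-diagonal entry is -1 where an edge is present, 0 otherwise; in the order [1, 2, 3, 4, 5, 6, 7, 8, 9, 10] the diagonal is [2, 3, 2, 2, 2, 1, 2, 2, 1, 1]. Since every row of L sums to 0, the all-ones vector is in the kernel and 0 is an eigenvalue.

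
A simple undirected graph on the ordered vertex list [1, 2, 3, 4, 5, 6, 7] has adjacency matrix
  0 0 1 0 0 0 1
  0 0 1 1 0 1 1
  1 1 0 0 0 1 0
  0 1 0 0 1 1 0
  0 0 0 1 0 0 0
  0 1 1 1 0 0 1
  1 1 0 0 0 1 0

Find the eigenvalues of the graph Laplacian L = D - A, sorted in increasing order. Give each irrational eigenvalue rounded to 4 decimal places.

[0, 0.6766, 2, 3, 3.6421, 5, 5.6813]

With the vertex order [1, 2, 3, 4, 5, 6, 7], the degrees are [2, 4, 3, 3, 1, 4, 3], giving D = diag(2, 4, 3, 3, 1, 4, 3) and L = D - A. The multiplicity of 0 as a Laplacian eigenvalue equals the number of connected components. The single zero eigenvalue shows the graph is connected. There is one zero in the spectrum, matching the 1 component.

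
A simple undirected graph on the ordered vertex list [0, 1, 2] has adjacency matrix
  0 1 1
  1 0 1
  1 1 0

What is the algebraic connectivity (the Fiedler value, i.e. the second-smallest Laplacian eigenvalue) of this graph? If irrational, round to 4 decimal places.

With the vertex order [0, 1, 2], the degrees are [2, 2, 2], giving D = diag(2, 2, 2) and L = D - A. Computing the eigenvalues of L and sorting gives [0, 3, 3]. The Fiedler value lambda_2 = 3 is strictly positive, so the graph is connected. The largest eigenvalue, 3, is at most the vertex count 3.

3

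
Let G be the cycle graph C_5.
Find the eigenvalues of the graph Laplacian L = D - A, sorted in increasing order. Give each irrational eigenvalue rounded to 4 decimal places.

[0, 1.3820, 1.3820, 3.6180, 3.6180]

The graph has 5 vertices and degree multiset [2, 2, 2, 2, 2]; D is the diagonal matrix of degrees and L = D - A. Diagonalising L (or applying a numerical eigensolver to the 5x5 matrix) gives the spectrum above. There is one zero in the spectrum, matching the 1 component.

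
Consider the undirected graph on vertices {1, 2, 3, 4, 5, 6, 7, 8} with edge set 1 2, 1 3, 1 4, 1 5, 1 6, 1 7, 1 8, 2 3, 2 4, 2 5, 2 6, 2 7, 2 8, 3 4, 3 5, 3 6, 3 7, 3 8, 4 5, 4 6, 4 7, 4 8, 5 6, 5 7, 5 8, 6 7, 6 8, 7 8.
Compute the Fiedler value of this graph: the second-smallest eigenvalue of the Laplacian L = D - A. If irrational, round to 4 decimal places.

8

Each diagonal entry of L is the vertex degree and each off-diagonal entry is -1 where an edge is present, 0 otherwise; in the order [1, 2, 3, 4, 5, 6, 7, 8] the diagonal is [7, 7, 7, 7, 7, 7, 7, 7]. The sorted Laplacian eigenvalues are [0, 8, 8, 8, 8, 8, 8, 8]; the algebraic connectivity is the second entry, 8.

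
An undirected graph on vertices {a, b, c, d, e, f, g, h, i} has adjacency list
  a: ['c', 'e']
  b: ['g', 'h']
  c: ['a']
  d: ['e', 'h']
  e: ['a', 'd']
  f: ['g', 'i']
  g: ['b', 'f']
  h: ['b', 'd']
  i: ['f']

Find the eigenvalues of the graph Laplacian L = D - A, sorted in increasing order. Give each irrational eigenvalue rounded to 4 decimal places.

Reading degrees in the order [a, b, c, d, e, f, g, h, i] gives [2, 2, 1, 2, 2, 2, 2, 2, 1]; set D = diag(2, 2, 1, 2, 2, 2, 2, 2, 1) and form L = D - A. The multiplicity of 0 as a Laplacian eigenvalue equals the number of connected components. The single zero eigenvalue shows the graph is connected. There is one zero in the spectrum, matching the 1 component.

[0, 0.1206, 0.4679, 1, 1.6527, 2.3473, 3, 3.5321, 3.8794]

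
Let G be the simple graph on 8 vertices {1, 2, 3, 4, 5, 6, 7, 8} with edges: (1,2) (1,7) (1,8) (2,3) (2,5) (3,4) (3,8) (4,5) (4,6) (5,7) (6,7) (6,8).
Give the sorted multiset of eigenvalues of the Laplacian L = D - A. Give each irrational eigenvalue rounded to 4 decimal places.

[0, 2, 2, 2, 4, 4, 4, 6]

Reading degrees in the order [1, 2, 3, 4, 5, 6, 7, 8] gives [3, 3, 3, 3, 3, 3, 3, 3]; set D = diag(3, 3, 3, 3, 3, 3, 3, 3) and form L = D - A. Diagonalising L (or applying a numerical eigensolver to the 8x8 matrix) gives the spectrum above. There is one zero in the spectrum, matching the 1 component.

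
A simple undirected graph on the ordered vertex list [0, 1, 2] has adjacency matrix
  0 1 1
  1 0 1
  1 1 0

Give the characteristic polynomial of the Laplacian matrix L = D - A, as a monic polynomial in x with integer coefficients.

x^3 - 6x^2 + 9x

With the vertex order [0, 1, 2], the degrees are [2, 2, 2], giving D = diag(2, 2, 2) and L = D - A. L has integer entries, so p(x) = det(xI - L) has integer coefficients. Expanding the determinant yields x^3 - 6x^2 + 9x. Since p(0) = det(-L) = 0, x divides p(x).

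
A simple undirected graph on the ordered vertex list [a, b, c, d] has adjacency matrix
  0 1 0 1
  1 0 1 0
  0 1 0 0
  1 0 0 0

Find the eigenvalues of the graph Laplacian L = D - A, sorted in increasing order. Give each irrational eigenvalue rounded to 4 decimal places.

[0, 0.5858, 2, 3.4142]

Reading degrees in the order [a, b, c, d] gives [2, 2, 1, 1]; set D = diag(2, 2, 1, 1) and form L = D - A. L is symmetric positive semidefinite, so every eigenvalue is real and nonnegative. The largest eigenvalue, 3.4142, is at most the vertex count 4. The eigenvalues sum to 6, which equals trace(L) = 2|E|.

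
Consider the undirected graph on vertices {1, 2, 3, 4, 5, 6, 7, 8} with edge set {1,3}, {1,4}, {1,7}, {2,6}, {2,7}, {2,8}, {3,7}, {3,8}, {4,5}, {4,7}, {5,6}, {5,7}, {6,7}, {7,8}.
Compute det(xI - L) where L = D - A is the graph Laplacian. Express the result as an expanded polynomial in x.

x^8 - 28x^7 + 322x^6 - 1974x^5 + 6965x^4 - 14126x^3 + 15225x^2 - 6728x

Reading degrees in the order [1, 2, 3, 4, 5, 6, 7, 8] gives [3, 3, 3, 3, 3, 3, 7, 3]; set D = diag(3, 3, 3, 3, 3, 3, 7, 3) and form L = D - A. Computing det(xI - L) by cofactor expansion (or equivalently via sum-over-permutations) gives x^8 - 28x^7 + 322x^6 - 1974x^5 + 6965x^4 - 14126x^3 + 15225x^2 - 6728x. The coefficient of x^7 equals -trace(L) = -28, matching the sum of degrees. There is one zero in the spectrum, matching the 1 component.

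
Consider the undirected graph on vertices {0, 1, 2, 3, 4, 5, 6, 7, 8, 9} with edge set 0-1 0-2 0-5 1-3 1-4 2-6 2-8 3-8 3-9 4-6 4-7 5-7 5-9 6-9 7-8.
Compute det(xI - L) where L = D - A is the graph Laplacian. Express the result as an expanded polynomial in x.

Reading degrees in the order [0, 1, 2, 3, 4, 5, 6, 7, 8, 9] gives [3, 3, 3, 3, 3, 3, 3, 3, 3, 3]; set D = diag(3, 3, 3, 3, 3, 3, 3, 3, 3, 3) and form L = D - A. L has integer entries, so p(x) = det(xI - L) has integer coefficients. Expanding the determinant yields x^10 - 30x^9 + 390x^8 - 2880x^7 + 13305x^6 - 39882x^5 + 77640x^4 - 94800x^3 + 66000x^2 - 20000x. Since p(0) = det(-L) = 0, x divides p(x). The largest eigenvalue, 5, is at most the vertex count 10.

x^10 - 30x^9 + 390x^8 - 2880x^7 + 13305x^6 - 39882x^5 + 77640x^4 - 94800x^3 + 66000x^2 - 20000x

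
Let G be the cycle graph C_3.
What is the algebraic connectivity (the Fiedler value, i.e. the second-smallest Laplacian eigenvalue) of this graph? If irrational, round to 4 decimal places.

3

The graph has 3 vertices and degree multiset [2, 2, 2]; D is the diagonal matrix of degrees and L = D - A. The smallest Laplacian eigenvalue is always 0. The next one, lambda_2 = 3, measures how hard the graph is to disconnect: larger values mean better connectivity. The largest eigenvalue, 3, is at most the vertex count 3.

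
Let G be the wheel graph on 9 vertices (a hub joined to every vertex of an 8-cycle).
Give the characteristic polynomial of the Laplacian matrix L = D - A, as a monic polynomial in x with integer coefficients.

x^9 - 32x^8 + 428x^7 - 3136x^6 + 13786x^5 - 37232x^4 + 60276x^3 - 53424x^2 + 19845x

The graph has 9 vertices and degree multiset [8, 3, 3, 3, 3, 3, 3, 3, 3]; D is the diagonal matrix of degrees and L = D - A. Computing det(xI - L) by cofactor expansion (or equivalently via sum-over-permutations) gives x^9 - 32x^8 + 428x^7 - 3136x^6 + 13786x^5 - 37232x^4 + 60276x^3 - 53424x^2 + 19845x. Since p(0) = det(-L) = 0, x divides p(x). The eigenvalues sum to 32, which equals trace(L) = 2|E|.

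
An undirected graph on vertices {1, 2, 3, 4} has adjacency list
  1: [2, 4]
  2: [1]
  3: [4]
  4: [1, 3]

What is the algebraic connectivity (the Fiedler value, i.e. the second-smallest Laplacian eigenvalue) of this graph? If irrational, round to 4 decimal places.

Reading degrees in the order [1, 2, 3, 4] gives [2, 1, 1, 2]; set D = diag(2, 1, 1, 2) and form L = D - A. Computing the eigenvalues of L and sorting gives [0, 0.5858, 2, 3.4142]. The Fiedler value lambda_2 = 0.5858 is strictly positive, so the graph is connected.

0.5858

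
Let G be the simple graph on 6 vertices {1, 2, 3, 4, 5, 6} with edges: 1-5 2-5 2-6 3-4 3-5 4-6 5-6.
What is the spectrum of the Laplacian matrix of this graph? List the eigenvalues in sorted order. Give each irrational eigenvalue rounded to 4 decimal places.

With the vertex order [1, 2, 3, 4, 5, 6], the degrees are [1, 2, 2, 2, 4, 3], giving D = diag(1, 2, 2, 2, 4, 3) and L = D - A. The multiplicity of 0 as a Laplacian eigenvalue equals the number of connected components. The single zero eigenvalue shows the graph is connected.

[0, 0.8817, 1.4506, 2.5341, 3.8647, 5.2688]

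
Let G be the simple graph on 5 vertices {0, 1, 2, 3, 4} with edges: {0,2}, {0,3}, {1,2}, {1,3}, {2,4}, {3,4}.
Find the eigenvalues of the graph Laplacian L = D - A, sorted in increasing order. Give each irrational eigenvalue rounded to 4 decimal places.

Reading degrees in the order [0, 1, 2, 3, 4] gives [2, 2, 3, 3, 2]; set D = diag(2, 2, 3, 3, 2) and form L = D - A. Since every row of L sums to 0, the all-ones vector is in the kernel and 0 is an eigenvalue. The single zero eigenvalue shows the graph is connected.

[0, 2, 2, 3, 5]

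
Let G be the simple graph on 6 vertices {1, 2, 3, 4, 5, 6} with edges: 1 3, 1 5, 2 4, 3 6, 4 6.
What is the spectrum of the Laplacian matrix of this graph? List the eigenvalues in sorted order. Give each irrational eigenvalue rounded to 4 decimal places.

With the vertex order [1, 2, 3, 4, 5, 6], the degrees are [2, 1, 2, 2, 1, 2], giving D = diag(2, 1, 2, 2, 1, 2) and L = D - A. Since every row of L sums to 0, the all-ones vector is in the kernel and 0 is an eigenvalue. The eigenvalues sum to 10, which equals trace(L) = 2|E|. The largest eigenvalue, 3.7321, is at most the vertex count 6.

[0, 0.2679, 1, 2, 3, 3.7321]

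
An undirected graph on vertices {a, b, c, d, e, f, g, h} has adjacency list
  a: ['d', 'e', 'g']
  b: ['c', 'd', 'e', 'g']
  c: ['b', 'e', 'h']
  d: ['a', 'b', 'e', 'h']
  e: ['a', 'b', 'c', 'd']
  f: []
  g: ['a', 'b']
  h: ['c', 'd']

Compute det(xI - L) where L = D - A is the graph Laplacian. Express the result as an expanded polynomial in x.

x^8 - 22x^7 + 194x^6 - 874x^5 + 2112x^4 - 2580x^3 + 1232x^2

Reading degrees in the order [a, b, c, d, e, f, g, h] gives [3, 4, 3, 4, 4, 0, 2, 2]; set D = diag(3, 4, 3, 4, 4, 0, 2, 2) and form L = D - A. Computing det(xI - L) by cofactor expansion (or equivalently via sum-over-permutations) gives x^8 - 22x^7 + 194x^6 - 874x^5 + 2112x^4 - 2580x^3 + 1232x^2. Since p(0) = det(-L) = 0, x divides p(x). The eigenvalues sum to 22, which equals trace(L) = 2|E|.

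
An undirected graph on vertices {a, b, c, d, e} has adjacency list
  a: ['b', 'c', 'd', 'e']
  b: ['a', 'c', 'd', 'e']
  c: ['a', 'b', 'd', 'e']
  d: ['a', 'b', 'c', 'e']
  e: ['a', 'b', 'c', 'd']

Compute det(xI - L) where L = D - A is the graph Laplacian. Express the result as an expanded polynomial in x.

x^5 - 20x^4 + 150x^3 - 500x^2 + 625x

Each diagonal entry of L is the vertex degree and each off-diagonal entry is -1 where an edge is present, 0 otherwise; in the order [a, b, c, d, e] the diagonal is [4, 4, 4, 4, 4]. Computing det(xI - L) by cofactor expansion (or equivalently via sum-over-permutations) gives x^5 - 20x^4 + 150x^3 - 500x^2 + 625x. Since p(0) = det(-L) = 0, x divides p(x). The eigenvalues sum to 20, which equals trace(L) = 2|E|.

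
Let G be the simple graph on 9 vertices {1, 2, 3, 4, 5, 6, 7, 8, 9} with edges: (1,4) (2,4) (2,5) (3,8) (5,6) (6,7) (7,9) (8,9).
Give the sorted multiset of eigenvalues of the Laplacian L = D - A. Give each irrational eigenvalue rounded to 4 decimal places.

Each diagonal entry of L is the vertex degree and each off-diagonal entry is -1 where an edge is present, 0 otherwise; in the order [1, 2, 3, 4, 5, 6, 7, 8, 9] the diagonal is [1, 2, 1, 2, 2, 2, 2, 2, 2]. Since every row of L sums to 0, the all-ones vector is in the kernel and 0 is an eigenvalue. There is one zero in the spectrum, matching the 1 component. The eigenvalues sum to 16, which equals trace(L) = 2|E|.

[0, 0.1206, 0.4679, 1, 1.6527, 2.3473, 3, 3.5321, 3.8794]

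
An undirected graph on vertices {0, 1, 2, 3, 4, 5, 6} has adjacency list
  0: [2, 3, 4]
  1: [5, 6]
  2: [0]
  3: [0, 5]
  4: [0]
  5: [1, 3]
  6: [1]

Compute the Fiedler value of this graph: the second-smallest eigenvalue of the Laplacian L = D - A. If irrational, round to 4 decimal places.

0.2254

Reading degrees in the order [0, 1, 2, 3, 4, 5, 6] gives [3, 2, 1, 2, 1, 2, 1]; set D = diag(3, 2, 1, 2, 1, 2, 1) and form L = D - A. Computing the eigenvalues of L and sorting gives [0, 0.2254, 1, 1, 2.1859, 3.3604, 4.2283]. The Fiedler value lambda_2 = 0.2254 is strictly positive, so the graph is connected. There is one zero in the spectrum, matching the 1 component.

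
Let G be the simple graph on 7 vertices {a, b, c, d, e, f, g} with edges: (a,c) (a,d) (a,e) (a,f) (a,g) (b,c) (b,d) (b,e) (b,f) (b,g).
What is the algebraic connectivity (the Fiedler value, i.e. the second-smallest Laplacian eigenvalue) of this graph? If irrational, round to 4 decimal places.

2

Reading degrees in the order [a, b, c, d, e, f, g] gives [5, 5, 2, 2, 2, 2, 2]; set D = diag(5, 5, 2, 2, 2, 2, 2) and form L = D - A. The sorted Laplacian eigenvalues are [0, 2, 2, 2, 2, 5, 7]; the algebraic connectivity is the second entry, 2. The largest eigenvalue, 7, is at most the vertex count 7. The eigenvalues sum to 20, which equals trace(L) = 2|E|.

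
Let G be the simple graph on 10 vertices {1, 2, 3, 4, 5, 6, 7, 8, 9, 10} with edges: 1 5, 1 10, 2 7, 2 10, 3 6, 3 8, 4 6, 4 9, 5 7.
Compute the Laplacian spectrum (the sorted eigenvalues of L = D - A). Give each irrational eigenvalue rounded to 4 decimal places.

Reading degrees in the order [1, 2, 3, 4, 5, 6, 7, 8, 9, 10] gives [2, 2, 2, 2, 2, 2, 2, 1, 1, 2]; set D = diag(2, 2, 2, 2, 2, 2, 2, 1, 1, 2) and form L = D - A. L is symmetric positive semidefinite, so every eigenvalue is real and nonnegative. The 2 zero eigenvalues correspond to the 2 connected components. There are 2 zeros in the spectrum, matching the 2 components.

[0, 0, 0.3820, 1.3820, 1.3820, 1.3820, 2.6180, 3.6180, 3.6180, 3.6180]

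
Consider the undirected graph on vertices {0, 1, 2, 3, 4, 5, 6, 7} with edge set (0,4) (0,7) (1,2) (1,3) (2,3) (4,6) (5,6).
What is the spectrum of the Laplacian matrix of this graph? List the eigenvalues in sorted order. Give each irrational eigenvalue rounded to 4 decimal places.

Reading degrees in the order [0, 1, 2, 3, 4, 5, 6, 7] gives [2, 2, 2, 2, 2, 1, 2, 1]; set D = diag(2, 2, 2, 2, 2, 1, 2, 1) and form L = D - A. The multiplicity of 0 as a Laplacian eigenvalue equals the number of connected components. The 2 zero eigenvalues correspond to the 2 connected components. There are 2 zeros in the spectrum, matching the 2 components. The largest eigenvalue, 3.6180, is at most the vertex count 8.

[0, 0, 0.3820, 1.3820, 2.6180, 3, 3, 3.6180]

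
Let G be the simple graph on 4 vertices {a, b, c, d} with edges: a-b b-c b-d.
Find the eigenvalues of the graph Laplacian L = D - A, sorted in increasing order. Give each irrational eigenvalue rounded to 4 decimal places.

With the vertex order [a, b, c, d], the degrees are [1, 3, 1, 1], giving D = diag(1, 3, 1, 1) and L = D - A. Since every row of L sums to 0, the all-ones vector is in the kernel and 0 is an eigenvalue. The single zero eigenvalue shows the graph is connected. The largest eigenvalue, 4, is at most the vertex count 4.

[0, 1, 1, 4]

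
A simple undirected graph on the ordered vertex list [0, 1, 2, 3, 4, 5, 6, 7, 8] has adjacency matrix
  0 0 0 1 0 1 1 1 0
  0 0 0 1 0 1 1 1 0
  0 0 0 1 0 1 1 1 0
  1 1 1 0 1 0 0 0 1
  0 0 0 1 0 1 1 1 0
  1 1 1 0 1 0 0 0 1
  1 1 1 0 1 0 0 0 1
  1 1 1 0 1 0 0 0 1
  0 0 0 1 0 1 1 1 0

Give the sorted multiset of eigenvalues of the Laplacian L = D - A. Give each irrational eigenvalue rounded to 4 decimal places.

Reading degrees in the order [0, 1, 2, 3, 4, 5, 6, 7, 8] gives [4, 4, 4, 5, 4, 5, 5, 5, 4]; set D = diag(4, 4, 4, 5, 4, 5, 5, 5, 4) and form L = D - A. Since every row of L sums to 0, the all-ones vector is in the kernel and 0 is an eigenvalue. By the matrix-tree theorem the graph has (1/9) * product of the nonzero eigenvalues = 32000 spanning trees. The eigenvalues sum to 40, which equals trace(L) = 2|E|.

[0, 4, 4, 4, 4, 5, 5, 5, 9]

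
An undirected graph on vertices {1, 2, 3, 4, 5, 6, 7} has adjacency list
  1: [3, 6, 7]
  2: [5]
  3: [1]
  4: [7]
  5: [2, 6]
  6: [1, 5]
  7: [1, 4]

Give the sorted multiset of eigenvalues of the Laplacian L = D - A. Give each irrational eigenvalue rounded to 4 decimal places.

[0, 0.2603, 0.6262, 1.4055, 2.2742, 3.0996, 4.3342]

Each diagonal entry of L is the vertex degree and each off-diagonal entry is -1 where an edge is present, 0 otherwise; in the order [1, 2, 3, 4, 5, 6, 7] the diagonal is [3, 1, 1, 1, 2, 2, 2]. The multiplicity of 0 as a Laplacian eigenvalue equals the number of connected components.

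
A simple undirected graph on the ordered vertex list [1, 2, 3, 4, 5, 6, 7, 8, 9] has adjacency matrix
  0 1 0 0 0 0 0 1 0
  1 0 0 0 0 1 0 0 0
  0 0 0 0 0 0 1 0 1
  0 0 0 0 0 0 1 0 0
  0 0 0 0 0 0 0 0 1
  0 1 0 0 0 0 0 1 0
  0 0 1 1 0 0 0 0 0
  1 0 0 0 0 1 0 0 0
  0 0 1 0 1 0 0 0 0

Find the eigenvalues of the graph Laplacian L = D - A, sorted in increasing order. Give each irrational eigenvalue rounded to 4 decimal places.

[0, 0, 0.3820, 1.3820, 2, 2, 2.6180, 3.6180, 4]

Reading degrees in the order [1, 2, 3, 4, 5, 6, 7, 8, 9] gives [2, 2, 2, 1, 1, 2, 2, 2, 2]; set D = diag(2, 2, 2, 1, 1, 2, 2, 2, 2) and form L = D - A. Diagonalising L (or applying a numerical eigensolver to the 9x9 matrix) gives the spectrum above. The 2 zero eigenvalues correspond to the 2 connected components. The largest eigenvalue, 4, is at most the vertex count 9.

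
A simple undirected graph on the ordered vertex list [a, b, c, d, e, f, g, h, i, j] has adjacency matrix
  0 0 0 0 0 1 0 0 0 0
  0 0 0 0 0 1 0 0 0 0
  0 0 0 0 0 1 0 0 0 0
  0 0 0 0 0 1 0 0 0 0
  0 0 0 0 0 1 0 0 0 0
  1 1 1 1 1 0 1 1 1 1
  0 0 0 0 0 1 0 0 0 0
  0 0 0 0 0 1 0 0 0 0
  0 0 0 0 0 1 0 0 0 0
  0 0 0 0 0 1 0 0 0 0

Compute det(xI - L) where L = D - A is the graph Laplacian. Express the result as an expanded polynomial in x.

x^10 - 18x^9 + 108x^8 - 336x^7 + 630x^6 - 756x^5 + 588x^4 - 288x^3 + 81x^2 - 10x

Reading degrees in the order [a, b, c, d, e, f, g, h, i, j] gives [1, 1, 1, 1, 1, 9, 1, 1, 1, 1]; set D = diag(1, 1, 1, 1, 1, 9, 1, 1, 1, 1) and form L = D - A. Computing det(xI - L) by cofactor expansion (or equivalently via sum-over-permutations) gives x^10 - 18x^9 + 108x^8 - 336x^7 + 630x^6 - 756x^5 + 588x^4 - 288x^3 + 81x^2 - 10x. Since p(0) = det(-L) = 0, x divides p(x). The largest eigenvalue, 10, is at most the vertex count 10.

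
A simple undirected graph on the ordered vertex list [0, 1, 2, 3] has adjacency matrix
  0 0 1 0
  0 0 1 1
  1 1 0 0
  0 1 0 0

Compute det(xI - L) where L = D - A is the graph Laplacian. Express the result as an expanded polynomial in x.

With the vertex order [0, 1, 2, 3], the degrees are [1, 2, 2, 1], giving D = diag(1, 2, 2, 1) and L = D - A. L has integer entries, so p(x) = det(xI - L) has integer coefficients. Expanding the determinant yields x^4 - 6x^3 + 10x^2 - 4x. The constant term is 0 because L is singular (the all-ones vector lies in its kernel). The largest eigenvalue, 3.4142, is at most the vertex count 4. The eigenvalues sum to 6, which equals trace(L) = 2|E|.

x^4 - 6x^3 + 10x^2 - 4x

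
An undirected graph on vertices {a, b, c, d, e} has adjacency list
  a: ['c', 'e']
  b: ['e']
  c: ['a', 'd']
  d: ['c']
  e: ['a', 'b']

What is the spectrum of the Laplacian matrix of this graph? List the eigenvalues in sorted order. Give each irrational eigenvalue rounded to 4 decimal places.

[0, 0.3820, 1.3820, 2.6180, 3.6180]

Reading degrees in the order [a, b, c, d, e] gives [2, 1, 2, 1, 2]; set D = diag(2, 1, 2, 1, 2) and form L = D - A. L is symmetric positive semidefinite, so every eigenvalue is real and nonnegative. The largest eigenvalue, 3.6180, is at most the vertex count 5. There is one zero in the spectrum, matching the 1 component.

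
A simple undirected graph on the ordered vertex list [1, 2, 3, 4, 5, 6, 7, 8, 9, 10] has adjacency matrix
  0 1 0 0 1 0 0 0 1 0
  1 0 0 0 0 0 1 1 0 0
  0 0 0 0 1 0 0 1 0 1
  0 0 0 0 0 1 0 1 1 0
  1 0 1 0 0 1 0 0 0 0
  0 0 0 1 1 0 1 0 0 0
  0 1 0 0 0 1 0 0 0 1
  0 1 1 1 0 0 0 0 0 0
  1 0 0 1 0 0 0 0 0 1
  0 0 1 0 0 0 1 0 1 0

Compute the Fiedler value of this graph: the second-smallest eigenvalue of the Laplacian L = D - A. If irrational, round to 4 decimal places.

With the vertex order [1, 2, 3, 4, 5, 6, 7, 8, 9, 10], the degrees are [3, 3, 3, 3, 3, 3, 3, 3, 3, 3], giving D = diag(3, 3, 3, 3, 3, 3, 3, 3, 3, 3) and L = D - A. Computing the eigenvalues of L and sorting gives [0, 2, 2, 2, 2, 2, 5, 5, 5, 5]. The Fiedler value lambda_2 = 2 is strictly positive, so the graph is connected. There is one zero in the spectrum, matching the 1 component.

2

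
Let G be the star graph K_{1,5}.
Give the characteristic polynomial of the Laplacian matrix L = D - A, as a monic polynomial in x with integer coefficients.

The graph has 6 vertices and degree multiset [5, 1, 1, 1, 1, 1]; D is the diagonal matrix of degrees and L = D - A. Computing det(xI - L) by cofactor expansion (or equivalently via sum-over-permutations) gives x^6 - 10x^5 + 30x^4 - 40x^3 + 25x^2 - 6x. The constant term is 0 because L is singular (the all-ones vector lies in its kernel). There is one zero in the spectrum, matching the 1 component.

x^6 - 10x^5 + 30x^4 - 40x^3 + 25x^2 - 6x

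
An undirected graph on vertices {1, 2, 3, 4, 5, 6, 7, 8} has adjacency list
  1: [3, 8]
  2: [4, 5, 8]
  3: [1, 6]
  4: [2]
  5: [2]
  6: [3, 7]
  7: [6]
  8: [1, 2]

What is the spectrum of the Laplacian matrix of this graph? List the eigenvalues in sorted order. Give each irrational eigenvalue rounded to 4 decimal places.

[0, 0.1667, 0.7276, 1, 1.6353, 2.6729, 3.5643, 4.2332]

Reading degrees in the order [1, 2, 3, 4, 5, 6, 7, 8] gives [2, 3, 2, 1, 1, 2, 1, 2]; set D = diag(2, 3, 2, 1, 1, 2, 1, 2) and form L = D - A. The multiplicity of 0 as a Laplacian eigenvalue equals the number of connected components. The eigenvalues sum to 14, which equals trace(L) = 2|E|. There is one zero in the spectrum, matching the 1 component.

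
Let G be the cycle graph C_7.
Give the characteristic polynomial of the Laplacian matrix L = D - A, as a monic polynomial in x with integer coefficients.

The graph has 7 vertices and degree multiset [2, 2, 2, 2, 2, 2, 2]; D is the diagonal matrix of degrees and L = D - A. L has integer entries, so p(x) = det(xI - L) has integer coefficients. Expanding the determinant yields x^7 - 14x^6 + 77x^5 - 210x^4 + 294x^3 - 196x^2 + 49x. Since p(0) = det(-L) = 0, x divides p(x). The eigenvalues sum to 14, which equals trace(L) = 2|E|.

x^7 - 14x^6 + 77x^5 - 210x^4 + 294x^3 - 196x^2 + 49x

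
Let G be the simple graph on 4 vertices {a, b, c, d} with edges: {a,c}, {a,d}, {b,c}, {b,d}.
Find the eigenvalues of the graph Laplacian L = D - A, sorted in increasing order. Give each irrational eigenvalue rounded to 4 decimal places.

With the vertex order [a, b, c, d], the degrees are [2, 2, 2, 2], giving D = diag(2, 2, 2, 2) and L = D - A. L is symmetric positive semidefinite, so every eigenvalue is real and nonnegative. The single zero eigenvalue shows the graph is connected. The largest eigenvalue, 4, is at most the vertex count 4.

[0, 2, 2, 4]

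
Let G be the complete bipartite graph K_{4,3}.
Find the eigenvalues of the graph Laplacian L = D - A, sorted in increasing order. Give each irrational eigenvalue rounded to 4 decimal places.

The graph has 7 vertices and degree multiset [4, 4, 4, 3, 3, 3, 3]; D is the diagonal matrix of degrees and L = D - A. The multiplicity of 0 as a Laplacian eigenvalue equals the number of connected components.

[0, 3, 3, 3, 4, 4, 7]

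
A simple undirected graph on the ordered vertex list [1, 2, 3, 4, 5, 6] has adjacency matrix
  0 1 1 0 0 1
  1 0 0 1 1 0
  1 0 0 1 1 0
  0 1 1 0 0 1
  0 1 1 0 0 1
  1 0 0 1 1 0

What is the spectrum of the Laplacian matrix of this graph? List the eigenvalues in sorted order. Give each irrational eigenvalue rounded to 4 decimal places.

[0, 3, 3, 3, 3, 6]

With the vertex order [1, 2, 3, 4, 5, 6], the degrees are [3, 3, 3, 3, 3, 3], giving D = diag(3, 3, 3, 3, 3, 3) and L = D - A. Diagonalising L (or applying a numerical eigensolver to the 6x6 matrix) gives the spectrum above. There is one zero in the spectrum, matching the 1 component. The eigenvalues sum to 18, which equals trace(L) = 2|E|.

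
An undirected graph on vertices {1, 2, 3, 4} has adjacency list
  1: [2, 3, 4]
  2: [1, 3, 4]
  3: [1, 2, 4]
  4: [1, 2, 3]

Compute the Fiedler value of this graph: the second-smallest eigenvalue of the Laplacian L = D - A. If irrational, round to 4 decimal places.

4

Each diagonal entry of L is the vertex degree and each off-diagonal entry is -1 where an edge is present, 0 otherwise; in the order [1, 2, 3, 4] the diagonal is [3, 3, 3, 3]. Computing the eigenvalues of L and sorting gives [0, 4, 4, 4]. The Fiedler value lambda_2 = 4 is strictly positive, so the graph is connected. The eigenvalues sum to 12, which equals trace(L) = 2|E|.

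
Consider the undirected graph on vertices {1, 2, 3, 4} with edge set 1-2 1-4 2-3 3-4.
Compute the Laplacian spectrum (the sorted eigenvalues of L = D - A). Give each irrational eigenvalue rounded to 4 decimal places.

With the vertex order [1, 2, 3, 4], the degrees are [2, 2, 2, 2], giving D = diag(2, 2, 2, 2) and L = D - A. L is symmetric positive semidefinite, so every eigenvalue is real and nonnegative. The eigenvalues sum to 8, which equals trace(L) = 2|E|. The largest eigenvalue, 4, is at most the vertex count 4.

[0, 2, 2, 4]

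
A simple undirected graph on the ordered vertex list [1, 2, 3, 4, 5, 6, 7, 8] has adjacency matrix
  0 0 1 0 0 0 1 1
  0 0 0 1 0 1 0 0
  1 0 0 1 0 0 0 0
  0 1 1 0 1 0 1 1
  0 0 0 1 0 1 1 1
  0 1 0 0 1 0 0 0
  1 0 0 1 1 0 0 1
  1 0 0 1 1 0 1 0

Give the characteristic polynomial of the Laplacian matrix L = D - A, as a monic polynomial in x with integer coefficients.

Each diagonal entry of L is the vertex degree and each off-diagonal entry is -1 where an edge is present, 0 otherwise; in the order [1, 2, 3, 4, 5, 6, 7, 8] the diagonal is [3, 2, 2, 5, 4, 2, 4, 4]. L has integer entries, so p(x) = det(xI - L) has integer coefficients. Expanding the determinant yields x^8 - 26x^7 + 278x^6 - 1576x^5 + 5083x^4 - 9252x^3 + 8700x^2 - 3200x. The constant term is 0 because L is singular (the all-ones vector lies in its kernel). By the matrix-tree theorem the graph has (1/8) * product of the nonzero eigenvalues = 400 spanning trees. The largest eigenvalue, 6.3778, is at most the vertex count 8.

x^8 - 26x^7 + 278x^6 - 1576x^5 + 5083x^4 - 9252x^3 + 8700x^2 - 3200x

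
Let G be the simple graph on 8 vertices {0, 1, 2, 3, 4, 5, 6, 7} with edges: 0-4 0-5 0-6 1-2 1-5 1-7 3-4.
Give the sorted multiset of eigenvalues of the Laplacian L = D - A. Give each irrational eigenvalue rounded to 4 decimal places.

Each diagonal entry of L is the vertex degree and each off-diagonal entry is -1 where an edge is present, 0 otherwise; in the order [0, 1, 2, 3, 4, 5, 6, 7] the diagonal is [3, 3, 1, 1, 2, 2, 1, 1]. Since every row of L sums to 0, the all-ones vector is in the kernel and 0 is an eigenvalue. The single zero eigenvalue shows the graph is connected. The eigenvalues sum to 14, which equals trace(L) = 2|E|.

[0, 0.2137, 0.6177, 1, 1.4977, 2.3537, 3.8408, 4.4763]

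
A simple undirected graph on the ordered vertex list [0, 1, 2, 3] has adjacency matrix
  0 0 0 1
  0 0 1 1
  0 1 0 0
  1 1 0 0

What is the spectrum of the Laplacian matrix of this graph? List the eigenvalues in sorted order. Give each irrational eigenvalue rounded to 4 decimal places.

[0, 0.5858, 2, 3.4142]

Each diagonal entry of L is the vertex degree and each off-diagonal entry is -1 where an edge is present, 0 otherwise; in the order [0, 1, 2, 3] the diagonal is [1, 2, 1, 2]. Since every row of L sums to 0, the all-ones vector is in the kernel and 0 is an eigenvalue.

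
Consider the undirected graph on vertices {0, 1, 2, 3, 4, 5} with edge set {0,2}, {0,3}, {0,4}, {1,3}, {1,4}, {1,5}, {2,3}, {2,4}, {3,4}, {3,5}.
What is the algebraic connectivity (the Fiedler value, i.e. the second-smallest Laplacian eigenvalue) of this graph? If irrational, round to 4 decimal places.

Reading degrees in the order [0, 1, 2, 3, 4, 5] gives [3, 3, 3, 5, 4, 2]; set D = diag(3, 3, 3, 5, 4, 2) and form L = D - A. The smallest Laplacian eigenvalue is always 0. The next one, lambda_2 = 1.5188, measures how hard the graph is to disconnect: larger values mean better connectivity. The eigenvalues sum to 20, which equals trace(L) = 2|E|.

1.5188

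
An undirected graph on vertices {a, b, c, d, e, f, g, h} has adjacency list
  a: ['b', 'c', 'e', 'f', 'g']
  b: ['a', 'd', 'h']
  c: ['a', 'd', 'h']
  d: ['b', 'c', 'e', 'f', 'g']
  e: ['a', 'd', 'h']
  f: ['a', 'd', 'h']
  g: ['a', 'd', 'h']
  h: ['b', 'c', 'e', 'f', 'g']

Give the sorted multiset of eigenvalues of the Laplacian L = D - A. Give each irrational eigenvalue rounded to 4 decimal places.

With the vertex order [a, b, c, d, e, f, g, h], the degrees are [5, 3, 3, 5, 3, 3, 3, 5], giving D = diag(5, 3, 3, 5, 3, 3, 3, 5) and L = D - A. L is symmetric positive semidefinite, so every eigenvalue is real and nonnegative. The single zero eigenvalue shows the graph is connected. The largest eigenvalue, 8, is at most the vertex count 8.

[0, 3, 3, 3, 3, 5, 5, 8]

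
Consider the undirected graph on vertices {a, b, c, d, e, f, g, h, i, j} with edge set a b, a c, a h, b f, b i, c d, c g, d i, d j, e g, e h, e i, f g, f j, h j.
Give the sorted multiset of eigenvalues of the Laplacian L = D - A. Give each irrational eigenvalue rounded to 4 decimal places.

Reading degrees in the order [a, b, c, d, e, f, g, h, i, j] gives [3, 3, 3, 3, 3, 3, 3, 3, 3, 3]; set D = diag(3, 3, 3, 3, 3, 3, 3, 3, 3, 3) and form L = D - A. The multiplicity of 0 as a Laplacian eigenvalue equals the number of connected components. The single zero eigenvalue shows the graph is connected.

[0, 2, 2, 2, 2, 2, 5, 5, 5, 5]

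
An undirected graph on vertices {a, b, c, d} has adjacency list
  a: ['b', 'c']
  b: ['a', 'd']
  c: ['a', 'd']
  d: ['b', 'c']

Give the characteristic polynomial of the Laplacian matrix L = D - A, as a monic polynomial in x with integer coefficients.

x^4 - 8x^3 + 20x^2 - 16x

Reading degrees in the order [a, b, c, d] gives [2, 2, 2, 2]; set D = diag(2, 2, 2, 2) and form L = D - A. The eigenvalues of L are [0, 2, 2, 4]; the characteristic polynomial is the product of (x - lambda_i), which multiplies out to x^4 - 8x^3 + 20x^2 - 16x. Since p(0) = det(-L) = 0, x divides p(x).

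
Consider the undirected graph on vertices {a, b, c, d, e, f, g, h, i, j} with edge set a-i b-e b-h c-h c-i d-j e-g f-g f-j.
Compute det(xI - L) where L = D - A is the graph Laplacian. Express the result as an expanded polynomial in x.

Each diagonal entry of L is the vertex degree and each off-diagonal entry is -1 where an edge is present, 0 otherwise; in the order [a, b, c, d, e, f, g, h, i, j] the diagonal is [1, 2, 2, 1, 2, 2, 2, 2, 2, 2]. L has integer entries, so p(x) = det(xI - L) has integer coefficients. Expanding the determinant yields x^10 - 18x^9 + 136x^8 - 560x^7 + 1365x^6 - 2002x^5 + 1716x^4 - 792x^3 + 165x^2 - 10x. The coefficient of x^9 equals -trace(L) = -18, matching the sum of degrees.

x^10 - 18x^9 + 136x^8 - 560x^7 + 1365x^6 - 2002x^5 + 1716x^4 - 792x^3 + 165x^2 - 10x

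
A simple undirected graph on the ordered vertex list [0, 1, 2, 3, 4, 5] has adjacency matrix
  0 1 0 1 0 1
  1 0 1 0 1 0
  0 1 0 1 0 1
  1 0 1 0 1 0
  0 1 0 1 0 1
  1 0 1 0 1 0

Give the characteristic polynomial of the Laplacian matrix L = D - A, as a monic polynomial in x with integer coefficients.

Reading degrees in the order [0, 1, 2, 3, 4, 5] gives [3, 3, 3, 3, 3, 3]; set D = diag(3, 3, 3, 3, 3, 3) and form L = D - A. L has integer entries, so p(x) = det(xI - L) has integer coefficients. Expanding the determinant yields x^6 - 18x^5 + 126x^4 - 432x^3 + 729x^2 - 486x. Since p(0) = det(-L) = 0, x divides p(x). The eigenvalues sum to 18, which equals trace(L) = 2|E|. By the matrix-tree theorem the graph has (1/6) * product of the nonzero eigenvalues = 81 spanning trees.

x^6 - 18x^5 + 126x^4 - 432x^3 + 729x^2 - 486x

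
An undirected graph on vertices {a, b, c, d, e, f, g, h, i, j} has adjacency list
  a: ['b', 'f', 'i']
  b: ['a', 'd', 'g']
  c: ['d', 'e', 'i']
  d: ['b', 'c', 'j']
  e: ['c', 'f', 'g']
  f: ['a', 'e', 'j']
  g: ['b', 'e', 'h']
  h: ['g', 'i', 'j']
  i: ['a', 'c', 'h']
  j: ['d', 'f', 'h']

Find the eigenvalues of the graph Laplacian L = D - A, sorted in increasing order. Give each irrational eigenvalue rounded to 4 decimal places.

[0, 2, 2, 2, 2, 2, 5, 5, 5, 5]

Reading degrees in the order [a, b, c, d, e, f, g, h, i, j] gives [3, 3, 3, 3, 3, 3, 3, 3, 3, 3]; set D = diag(3, 3, 3, 3, 3, 3, 3, 3, 3, 3) and form L = D - A. Since every row of L sums to 0, the all-ones vector is in the kernel and 0 is an eigenvalue. The largest eigenvalue, 5, is at most the vertex count 10.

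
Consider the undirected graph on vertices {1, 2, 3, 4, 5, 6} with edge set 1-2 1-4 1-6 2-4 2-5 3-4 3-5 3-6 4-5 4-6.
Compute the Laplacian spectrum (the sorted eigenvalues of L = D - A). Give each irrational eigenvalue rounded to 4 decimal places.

[0, 2.3820, 2.3820, 4.6180, 4.6180, 6]

Reading degrees in the order [1, 2, 3, 4, 5, 6] gives [3, 3, 3, 5, 3, 3]; set D = diag(3, 3, 3, 5, 3, 3) and form L = D - A. Since every row of L sums to 0, the all-ones vector is in the kernel and 0 is an eigenvalue. There is one zero in the spectrum, matching the 1 component. The largest eigenvalue, 6, is at most the vertex count 6.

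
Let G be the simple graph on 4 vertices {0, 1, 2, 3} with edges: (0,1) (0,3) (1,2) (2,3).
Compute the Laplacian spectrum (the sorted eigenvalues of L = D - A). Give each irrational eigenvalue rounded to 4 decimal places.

With the vertex order [0, 1, 2, 3], the degrees are [2, 2, 2, 2], giving D = diag(2, 2, 2, 2) and L = D - A. Since every row of L sums to 0, the all-ones vector is in the kernel and 0 is an eigenvalue. The eigenvalues sum to 8, which equals trace(L) = 2|E|.

[0, 2, 2, 4]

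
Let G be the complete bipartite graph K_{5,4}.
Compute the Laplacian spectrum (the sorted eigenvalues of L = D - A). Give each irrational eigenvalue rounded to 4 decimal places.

[0, 4, 4, 4, 4, 5, 5, 5, 9]

The graph has 9 vertices and degree multiset [5, 5, 5, 5, 4, 4, 4, 4, 4]; D is the diagonal matrix of degrees and L = D - A. Diagonalising L (or applying a numerical eigensolver to the 9x9 matrix) gives the spectrum above. The largest eigenvalue, 9, is at most the vertex count 9.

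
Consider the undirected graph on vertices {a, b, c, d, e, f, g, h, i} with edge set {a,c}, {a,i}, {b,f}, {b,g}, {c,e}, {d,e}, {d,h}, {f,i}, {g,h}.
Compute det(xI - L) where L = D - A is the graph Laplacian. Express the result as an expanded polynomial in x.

Each diagonal entry of L is the vertex degree and each off-diagonal entry is -1 where an edge is present, 0 otherwise; in the order [a, b, c, d, e, f, g, h, i] the diagonal is [2, 2, 2, 2, 2, 2, 2, 2, 2]. Computing det(xI - L) by cofactor expansion (or equivalently via sum-over-permutations) gives x^9 - 18x^8 + 135x^7 - 546x^6 + 1287x^5 - 1782x^4 + 1386x^3 - 540x^2 + 81x. Since p(0) = det(-L) = 0, x divides p(x).

x^9 - 18x^8 + 135x^7 - 546x^6 + 1287x^5 - 1782x^4 + 1386x^3 - 540x^2 + 81x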